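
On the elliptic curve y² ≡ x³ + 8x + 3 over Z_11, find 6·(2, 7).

(5, 5)

Write P = (2, 7).
Repeated addition: build up to 6P.
2P: tangent at (2, 7): λ = (3·2² + 8)/(2·7) ≡ 9/3. 3⁻¹ ≡ 4 (mod 11), so λ ≡ 9·4 ≡ 3.
  x = λ² - 2 - 2 = 9 - 4 ≡ 5; y = λ·(2 - 5) - 7 ≡ 6. → (5, 6)
3P: (5, 6) + (2, 7). λ = (7 - 6)/(2 - 5) ≡ 1/8 mod 11. 8⁻¹ ≡ 7 (mod 11) since 8·7 = 56 ≡ 1, so λ ≡ 7.
  x = λ² - 5 - 2 = 49 - 7 ≡ 9; y = λ·(5 - 9) - 6 ≡ 10. → (9, 10)
4P: (9, 10) + (2, 7). λ = (7 - 10)/(2 - 9) ≡ 8/4 mod 11. 4⁻¹ ≡ 3 (mod 11) since 4·3 = 12 ≡ 1, so λ ≡ 2.
  x = λ² - 9 - 2 = 4 - 11 ≡ 4; y = λ·(9 - 4) - 10 ≡ 0. → (4, 0)
5P: (4, 0) + (2, 7). λ = (7 - 0)/(2 - 4) ≡ 7/9 mod 11. 9⁻¹ ≡ 5 (mod 11) since 9·5 = 45 ≡ 1, so λ ≡ 2.
  x = λ² - 4 - 2 = 4 - 6 ≡ 9; y = λ·(4 - 9) - 0 ≡ 1. → (9, 1)
6P: (9, 1) + (2, 7). λ = (7 - 1)/(2 - 9) ≡ 6/4 mod 11. 4⁻¹ ≡ 3 (mod 11), so λ ≡ 7.
  x = λ² - 9 - 2 = 49 - 11 ≡ 5; y = λ·(9 - 5) - 1 ≡ 5. → (5, 5)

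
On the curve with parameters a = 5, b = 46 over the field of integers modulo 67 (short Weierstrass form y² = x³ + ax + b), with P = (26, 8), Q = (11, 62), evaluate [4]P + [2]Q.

First 4P:
Double-and-add on 4 = (100)₂. Start with P = (26, 8) for the leading 1-bit.
double: tangent at (26, 8): λ = (3·26² + 5)/(2·8) ≡ 23/16. 16⁻¹ ≡ 21 (mod 67), so λ ≡ 23·21 ≡ 14.
  x = λ² - 26 - 26 = 196 - 52 ≡ 10; y = λ·(26 - 10) - 8 ≡ 15. → (10, 15)
double: tangent at (10, 15): λ = (3·10² + 5)/(2·15) ≡ 37/30. 30⁻¹ ≡ 38 (mod 67), so λ ≡ 37·38 ≡ 66.
  x = λ² - 10 - 10 = 4356 - 20 ≡ 48; y = λ·(10 - 48) - 15 ≡ 23. → (48, 23)
4P = (48, 23).
Next 2Q:
Repeated addition: build up to 2Q.
2Q: tangent at (11, 62): λ = (3·11² + 5)/(2·62) ≡ 33/57. 57⁻¹ ≡ 20 (mod 67), so λ ≡ 33·20 ≡ 57.
  x = λ² - 11 - 11 = 3249 - 22 ≡ 11; y = λ·(11 - 11) - 62 ≡ 5. → (11, 5)
2Q = (11, 5).
Finally 4P + 2Q:
(48, 23) + (11, 5). λ = (5 - 23)/(11 - 48) ≡ 49/30 mod 67. 30⁻¹ ≡ 38 (mod 67), so λ ≡ 53.
  x = λ² - 48 - 11 = 2809 - 59 ≡ 3; y = λ·(48 - 3) - 23 ≡ 17. → (3, 17)

(3, 17)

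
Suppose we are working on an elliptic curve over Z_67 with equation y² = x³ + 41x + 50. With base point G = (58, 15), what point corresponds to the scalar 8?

Repeated addition: build up to 8G.
2G: tangent at (58, 15): λ = (3·58² + 41)/(2·15) ≡ 16/30. 30⁻¹ ≡ 38 (mod 67), so λ ≡ 16·38 ≡ 5.
  x = λ² - 58 - 58 = 25 - 116 ≡ 43; y = λ·(58 - 43) - 15 ≡ 60. → (43, 60)
3G: (43, 60) + (58, 15). λ = (15 - 60)/(58 - 43) ≡ 22/15 mod 67. 15⁻¹ ≡ 9 (mod 67) since 15·9 = 135 ≡ 1, so λ ≡ 64.
  x = λ² - 43 - 58 = 4096 - 101 ≡ 42; y = λ·(43 - 42) - 60 ≡ 4. → (42, 4)
4G: (42, 4) + (58, 15). λ = (15 - 4)/(58 - 42) ≡ 11/16 mod 67. 16⁻¹ ≡ 21 (mod 67), so λ ≡ 30.
  x = λ² - 42 - 58 = 900 - 100 ≡ 63; y = λ·(42 - 63) - 4 ≡ 36. → (63, 36)
5G: (63, 36) + (58, 15). λ = (15 - 36)/(58 - 63) ≡ 46/62 mod 67. 62⁻¹ ≡ 40 (mod 67) since 62·40 = 2480 ≡ 1, so λ ≡ 31.
  x = λ² - 63 - 58 = 961 - 121 ≡ 36; y = λ·(63 - 36) - 36 ≡ 64. → (36, 64)
6G: (36, 64) + (58, 15). λ = (15 - 64)/(58 - 36) ≡ 18/22 mod 67. 22⁻¹ ≡ 64 (mod 67) since 22·64 = 1408 ≡ 1, so λ ≡ 13.
  x = λ² - 36 - 58 = 169 - 94 ≡ 8; y = λ·(36 - 8) - 64 ≡ 32. → (8, 32)
7G: (8, 32) + (58, 15). λ = (15 - 32)/(58 - 8) ≡ 50/50 mod 67. 50⁻¹ ≡ 63 (mod 67) since 50·63 = 3150 ≡ 1, so λ ≡ 1.
  x = λ² - 8 - 58 = 1 - 66 ≡ 2; y = λ·(8 - 2) - 32 ≡ 41. → (2, 41)
8G: (2, 41) + (58, 15). λ = (15 - 41)/(58 - 2) ≡ 41/56 mod 67. 56⁻¹ ≡ 6 (mod 67), so λ ≡ 45.
  x = λ² - 2 - 58 = 2025 - 60 ≡ 22; y = λ·(2 - 22) - 41 ≡ 64. → (22, 64)

(22, 64)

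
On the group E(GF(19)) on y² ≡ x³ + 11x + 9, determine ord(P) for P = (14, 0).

2P: (14, 0) + (14, 0): same x and y₁ ≡ -y₂, so the sum is O.
2P = O, so the order is 2.

2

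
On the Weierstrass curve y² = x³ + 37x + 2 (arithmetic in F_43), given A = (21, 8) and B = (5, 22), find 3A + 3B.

(40, 37)

First 3A:
Repeated addition: build up to 3A.
2A: tangent at (21, 8): λ = (3·21² + 37)/(2·8) ≡ 27/16. 16⁻¹ ≡ 35 (mod 43) since 16·35 = 560 ≡ 1, so λ ≡ 27·35 ≡ 42.
  x = λ² - 21 - 21 = 1764 - 42 ≡ 2; y = λ·(21 - 2) - 8 ≡ 16. → (2, 16)
3A: (2, 16) + (21, 8). λ = (8 - 16)/(21 - 2) ≡ 35/19 mod 43. 19⁻¹ ≡ 34 (mod 43), so λ ≡ 29.
  x = λ² - 2 - 21 = 841 - 23 ≡ 1; y = λ·(2 - 1) - 16 ≡ 13. → (1, 13)
3A = (1, 13).
Next 3B:
Repeated addition: build up to 3B.
2B: tangent at (5, 22): λ = (3·5² + 37)/(2·22) ≡ 26/1. 1⁻¹ ≡ 1 (mod 43), so λ ≡ 26·1 ≡ 26.
  x = λ² - 5 - 5 = 676 - 10 ≡ 21; y = λ·(5 - 21) - 22 ≡ 35. → (21, 35)
3B: (21, 35) + (5, 22). λ = (22 - 35)/(5 - 21) ≡ 30/27 mod 43. 27⁻¹ ≡ 8 (mod 43) since 27·8 = 216 ≡ 1, so λ ≡ 25.
  x = λ² - 21 - 5 = 625 - 26 ≡ 40; y = λ·(21 - 40) - 35 ≡ 6. → (40, 6)
3B = (40, 6).
Finally 3A + 3B:
(1, 13) + (40, 6). λ = (6 - 13)/(40 - 1) ≡ 36/39 mod 43. 39⁻¹ ≡ 32 (mod 43), so λ ≡ 34.
  x = λ² - 1 - 40 = 1156 - 41 ≡ 40; y = λ·(1 - 40) - 13 ≡ 37. → (40, 37)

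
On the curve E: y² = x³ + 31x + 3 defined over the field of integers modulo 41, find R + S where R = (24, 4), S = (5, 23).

(13, 26)

(24, 4) + (5, 23). λ = (23 - 4)/(5 - 24) ≡ 19/22 mod 41. 22⁻¹ ≡ 28 (mod 41) since 22·28 = 616 ≡ 1, so λ ≡ 40.
  x = λ² - 24 - 5 = 1600 - 29 ≡ 13; y = λ·(24 - 13) - 4 ≡ 26. → (13, 26)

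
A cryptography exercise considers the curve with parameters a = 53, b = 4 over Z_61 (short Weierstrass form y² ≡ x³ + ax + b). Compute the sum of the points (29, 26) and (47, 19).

(55, 18)

(29, 26) + (47, 19). λ = (19 - 26)/(47 - 29) ≡ 54/18 mod 61. 18⁻¹ ≡ 17 (mod 61), so λ ≡ 3.
  x = λ² - 29 - 47 = 9 - 76 ≡ 55; y = λ·(29 - 55) - 26 ≡ 18. → (55, 18)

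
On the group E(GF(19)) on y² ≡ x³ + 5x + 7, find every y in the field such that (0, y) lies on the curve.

x³ + 5x + 7 = 7 ≡ 7 (mod 19).
Square roots of 7 mod 19: 8 and 11 (since 8² = 64 ≡ 7).

8, 11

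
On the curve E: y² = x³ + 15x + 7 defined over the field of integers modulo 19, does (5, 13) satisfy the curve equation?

yes

y² = 13² ≡ 17; x³ + 15x + 7 = 207 ≡ 17 (mod 19). 17 = 17.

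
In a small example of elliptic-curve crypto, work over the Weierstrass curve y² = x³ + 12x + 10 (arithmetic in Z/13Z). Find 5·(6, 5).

(1, 7)

Write P = (6, 5).
Double-and-add on 5 = (101)₂. Start with P = (6, 5) for the leading 1-bit.
double: tangent at (6, 5): λ = (3·6² + 12)/(2·5) ≡ 3/10. 10⁻¹ ≡ 4 (mod 13), so λ ≡ 3·4 ≡ 12.
  x = λ² - 6 - 6 = 144 - 12 ≡ 2; y = λ·(6 - 2) - 5 ≡ 4. → (2, 4)
double: tangent at (2, 4): λ = (3·2² + 12)/(2·4) ≡ 11/8. 8⁻¹ ≡ 5 (mod 13) since 8·5 = 40 ≡ 1, so λ ≡ 11·5 ≡ 3.
  x = λ² - 2 - 2 = 9 - 4 ≡ 5; y = λ·(2 - 5) - 4 ≡ 0. → (5, 0)
add P: (5, 0) + (6, 5). λ = (5 - 0)/(6 - 5) ≡ 5/1 mod 13. 1⁻¹ ≡ 1 (mod 13) since 1·1 = 1 ≡ 1, so λ ≡ 5.
  x = λ² - 5 - 6 = 25 - 11 ≡ 1; y = λ·(5 - 1) - 0 ≡ 7. → (1, 7)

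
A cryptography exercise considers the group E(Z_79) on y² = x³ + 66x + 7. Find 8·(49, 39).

(42, 0)

Write P = (49, 39).
Repeated addition: build up to 8P.
2P: tangent at (49, 39): λ = (3·49² + 66)/(2·39) ≡ 1/78. 78⁻¹ ≡ 78 (mod 79), so λ ≡ 1·78 ≡ 78.
  x = λ² - 49 - 49 = 6084 - 98 ≡ 61; y = λ·(49 - 61) - 39 ≡ 52. → (61, 52)
3P: (61, 52) + (49, 39). λ = (39 - 52)/(49 - 61) ≡ 66/67 mod 79. 67⁻¹ ≡ 46 (mod 79) since 67·46 = 3082 ≡ 1, so λ ≡ 34.
  x = λ² - 61 - 49 = 1156 - 110 ≡ 19; y = λ·(61 - 19) - 52 ≡ 33. → (19, 33)
4P: (19, 33) + (49, 39). λ = (39 - 33)/(49 - 19) ≡ 6/30 mod 79. 30⁻¹ ≡ 29 (mod 79) since 30·29 = 870 ≡ 1, so λ ≡ 16.
  x = λ² - 19 - 49 = 256 - 68 ≡ 30; y = λ·(19 - 30) - 33 ≡ 28. → (30, 28)
5P: (30, 28) + (49, 39). λ = (39 - 28)/(49 - 30) ≡ 11/19 mod 79. 19⁻¹ ≡ 25 (mod 79) since 19·25 = 475 ≡ 1, so λ ≡ 38.
  x = λ² - 30 - 49 = 1444 - 79 ≡ 22; y = λ·(30 - 22) - 28 ≡ 39. → (22, 39)
6P: (22, 39) + (49, 39). λ = (39 - 39)/(49 - 22) ≡ 0/27 mod 79. 27⁻¹ ≡ 41 (mod 79) since 27·41 = 1107 ≡ 1, so λ ≡ 0.
  x = λ² - 22 - 49 = 0 - 71 ≡ 8; y = λ·(22 - 8) - 39 ≡ 40. → (8, 40)
7P: (8, 40) + (49, 39). λ = (39 - 40)/(49 - 8) ≡ 78/41 mod 79. 41⁻¹ ≡ 27 (mod 79), so λ ≡ 52.
  x = λ² - 8 - 49 = 2704 - 57 ≡ 40; y = λ·(8 - 40) - 40 ≡ 34. → (40, 34)
8P: (40, 34) + (49, 39). λ = (39 - 34)/(49 - 40) ≡ 5/9 mod 79. 9⁻¹ ≡ 44 (mod 79), so λ ≡ 62.
  x = λ² - 40 - 49 = 3844 - 89 ≡ 42; y = λ·(40 - 42) - 34 ≡ 0. → (42, 0)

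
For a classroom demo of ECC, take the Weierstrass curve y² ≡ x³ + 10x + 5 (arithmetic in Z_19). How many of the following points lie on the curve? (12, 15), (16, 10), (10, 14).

1

(12, 15): 15² ≡ 16, rhs ≡ 10 → off.
(16, 10): 10² ≡ 5, rhs ≡ 5 → on.
(10, 14): 14² ≡ 6, rhs ≡ 3 → off.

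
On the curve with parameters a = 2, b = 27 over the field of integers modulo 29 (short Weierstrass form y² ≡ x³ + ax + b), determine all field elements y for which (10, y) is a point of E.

none

x³ + 2x + 27 = 1047 ≡ 3 (mod 29).
3 is a non-residue mod 29; no y exists.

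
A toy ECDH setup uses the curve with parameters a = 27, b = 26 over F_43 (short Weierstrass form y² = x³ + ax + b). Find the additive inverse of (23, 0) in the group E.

-(23, 0) = (23, -0 mod 43) = (23, 0).

(23, 0)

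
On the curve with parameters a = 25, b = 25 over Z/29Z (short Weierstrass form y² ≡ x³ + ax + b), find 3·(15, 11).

Write P = (15, 11).
Repeated addition: build up to 3P.
2P: tangent at (15, 11): λ = (3·15² + 25)/(2·11) ≡ 4/22. 22⁻¹ ≡ 4 (mod 29), so λ ≡ 4·4 ≡ 16.
  x = λ² - 15 - 15 = 256 - 30 ≡ 23; y = λ·(15 - 23) - 11 ≡ 6. → (23, 6)
3P: (23, 6) + (15, 11). λ = (11 - 6)/(15 - 23) ≡ 5/21 mod 29. 21⁻¹ ≡ 18 (mod 29) since 21·18 = 378 ≡ 1, so λ ≡ 3.
  x = λ² - 23 - 15 = 9 - 38 ≡ 0; y = λ·(23 - 0) - 6 ≡ 5. → (0, 5)

(0, 5)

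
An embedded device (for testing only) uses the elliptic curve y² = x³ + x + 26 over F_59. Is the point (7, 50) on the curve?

y² = 50² ≡ 22; x³ + 1x + 26 = 376 ≡ 22 (mod 59). 22 = 22.

yes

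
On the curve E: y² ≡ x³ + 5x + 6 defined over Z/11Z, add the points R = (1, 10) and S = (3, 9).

(1, 10) + (3, 9). λ = (9 - 10)/(3 - 1) ≡ 10/2 mod 11. 2⁻¹ ≡ 6 (mod 11) since 2·6 = 12 ≡ 1, so λ ≡ 5.
  x = λ² - 1 - 3 = 25 - 4 ≡ 10; y = λ·(1 - 10) - 10 ≡ 0. → (10, 0)

(10, 0)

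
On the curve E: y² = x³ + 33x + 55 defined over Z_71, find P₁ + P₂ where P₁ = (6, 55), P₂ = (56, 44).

(36, 51)

(6, 55) + (56, 44). λ = (44 - 55)/(56 - 6) ≡ 60/50 mod 71. 50⁻¹ ≡ 27 (mod 71) since 50·27 = 1350 ≡ 1, so λ ≡ 58.
  x = λ² - 6 - 56 = 3364 - 62 ≡ 36; y = λ·(6 - 36) - 55 ≡ 51. → (36, 51)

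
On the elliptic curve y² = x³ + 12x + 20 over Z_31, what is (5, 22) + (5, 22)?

(28, 22)

tangent at (5, 22): λ = (3·5² + 12)/(2·22) ≡ 25/13. 13⁻¹ ≡ 12 (mod 31), so λ ≡ 25·12 ≡ 21.
  x = λ² - 5 - 5 = 441 - 10 ≡ 28; y = λ·(5 - 28) - 22 ≡ 22. → (28, 22)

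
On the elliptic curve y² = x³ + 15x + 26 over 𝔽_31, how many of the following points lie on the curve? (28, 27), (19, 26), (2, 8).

2

(28, 27): 27² ≡ 16, rhs ≡ 16 → on.
(19, 26): 26² ≡ 25, rhs ≡ 9 → off.
(2, 8): 8² ≡ 2, rhs ≡ 2 → on.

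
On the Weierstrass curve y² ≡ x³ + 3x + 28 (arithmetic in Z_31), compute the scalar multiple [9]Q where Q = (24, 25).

Repeated addition: build up to 9Q.
2Q: tangent at (24, 25): λ = (3·24² + 3)/(2·25) ≡ 26/19. 19⁻¹ ≡ 18 (mod 31) since 19·18 = 342 ≡ 1, so λ ≡ 26·18 ≡ 3.
  x = λ² - 24 - 24 = 9 - 48 ≡ 23; y = λ·(24 - 23) - 25 ≡ 9. → (23, 9)
3Q: (23, 9) + (24, 25). λ = (25 - 9)/(24 - 23) ≡ 16/1 mod 31. 1⁻¹ ≡ 1 (mod 31) since 1·1 = 1 ≡ 1, so λ ≡ 16.
  x = λ² - 23 - 24 = 256 - 47 ≡ 23; y = λ·(23 - 23) - 9 ≡ 22. → (23, 22)
4Q: (23, 22) + (24, 25). λ = (25 - 22)/(24 - 23) ≡ 3/1 mod 31. 1⁻¹ ≡ 1 (mod 31) since 1·1 = 1 ≡ 1, so λ ≡ 3.
  x = λ² - 23 - 24 = 9 - 47 ≡ 24; y = λ·(23 - 24) - 22 ≡ 6. → (24, 6)
5Q: (24, 6) + (24, 25): same x and y₁ ≡ -y₂, so the sum is O.
6Q: O + (24, 25) = (24, 25) (identity).
7Q: tangent at (24, 25): λ = (3·24² + 3)/(2·25) ≡ 26/19. 19⁻¹ ≡ 18 (mod 31) since 19·18 = 342 ≡ 1, so λ ≡ 26·18 ≡ 3.
  x = λ² - 24 - 24 = 9 - 48 ≡ 23; y = λ·(24 - 23) - 25 ≡ 9. → (23, 9)
8Q: (23, 9) + (24, 25). λ = (25 - 9)/(24 - 23) ≡ 16/1 mod 31. 1⁻¹ ≡ 1 (mod 31), so λ ≡ 16.
  x = λ² - 23 - 24 = 256 - 47 ≡ 23; y = λ·(23 - 23) - 9 ≡ 22. → (23, 22)
9Q: (23, 22) + (24, 25). λ = (25 - 22)/(24 - 23) ≡ 3/1 mod 31. 1⁻¹ ≡ 1 (mod 31), so λ ≡ 3.
  x = λ² - 23 - 24 = 9 - 47 ≡ 24; y = λ·(23 - 24) - 22 ≡ 6. → (24, 6)

(24, 6)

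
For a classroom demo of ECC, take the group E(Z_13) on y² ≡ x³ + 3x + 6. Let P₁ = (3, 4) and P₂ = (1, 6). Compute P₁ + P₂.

(10, 3)

(3, 4) + (1, 6). λ = (6 - 4)/(1 - 3) ≡ 2/11 mod 13. 11⁻¹ ≡ 6 (mod 13) since 11·6 = 66 ≡ 1, so λ ≡ 12.
  x = λ² - 3 - 1 = 144 - 4 ≡ 10; y = λ·(3 - 10) - 4 ≡ 3. → (10, 3)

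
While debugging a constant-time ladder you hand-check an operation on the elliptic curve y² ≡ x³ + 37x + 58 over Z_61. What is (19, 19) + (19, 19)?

tangent at (19, 19): λ = (3·19² + 37)/(2·19) ≡ 22/38. 38⁻¹ ≡ 53 (mod 61) since 38·53 = 2014 ≡ 1, so λ ≡ 22·53 ≡ 7.
  x = λ² - 19 - 19 = 49 - 38 ≡ 11; y = λ·(19 - 11) - 19 ≡ 37. → (11, 37)

(11, 37)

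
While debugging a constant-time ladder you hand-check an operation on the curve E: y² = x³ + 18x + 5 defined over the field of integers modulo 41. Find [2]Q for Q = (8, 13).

(16, 17)

tangent at (8, 13): λ = (3·8² + 18)/(2·13) ≡ 5/26. 26⁻¹ ≡ 30 (mod 41), so λ ≡ 5·30 ≡ 27.
  x = λ² - 8 - 8 = 729 - 16 ≡ 16; y = λ·(8 - 16) - 13 ≡ 17. → (16, 17)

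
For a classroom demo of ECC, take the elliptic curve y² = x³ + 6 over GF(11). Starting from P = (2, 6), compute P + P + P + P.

Double-and-add on 4 = (100)₂. Start with P = (2, 6) for the leading 1-bit.
double: tangent at (2, 6): λ = (3·2² + 0)/(2·6) ≡ 1/1. 1⁻¹ ≡ 1 (mod 11), so λ ≡ 1·1 ≡ 1.
  x = λ² - 2 - 2 = 1 - 4 ≡ 8; y = λ·(2 - 8) - 6 ≡ 10. → (8, 10)
double: tangent at (8, 10): λ = (3·8² + 0)/(2·10) ≡ 5/9. 9⁻¹ ≡ 5 (mod 11), so λ ≡ 5·5 ≡ 3.
  x = λ² - 8 - 8 = 9 - 16 ≡ 4; y = λ·(8 - 4) - 10 ≡ 2. → (4, 2)

(4, 2)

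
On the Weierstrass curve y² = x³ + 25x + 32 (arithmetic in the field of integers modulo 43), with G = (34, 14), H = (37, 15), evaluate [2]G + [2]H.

(19, 20)

First 2G:
Repeated addition: build up to 2G.
2G: tangent at (34, 14): λ = (3·34² + 25)/(2·14) ≡ 10/28. 28⁻¹ ≡ 20 (mod 43), so λ ≡ 10·20 ≡ 28.
  x = λ² - 34 - 34 = 784 - 68 ≡ 28; y = λ·(34 - 28) - 14 ≡ 25. → (28, 25)
2G = (28, 25).
Next 2H:
Repeated addition: build up to 2H.
2H: tangent at (37, 15): λ = (3·37² + 25)/(2·15) ≡ 4/30. 30⁻¹ ≡ 33 (mod 43) since 30·33 = 990 ≡ 1, so λ ≡ 4·33 ≡ 3.
  x = λ² - 37 - 37 = 9 - 74 ≡ 21; y = λ·(37 - 21) - 15 ≡ 33. → (21, 33)
2H = (21, 33).
Finally 2G + 2H:
(28, 25) + (21, 33). λ = (33 - 25)/(21 - 28) ≡ 8/36 mod 43. 36⁻¹ ≡ 6 (mod 43), so λ ≡ 5.
  x = λ² - 28 - 21 = 25 - 49 ≡ 19; y = λ·(28 - 19) - 25 ≡ 20. → (19, 20)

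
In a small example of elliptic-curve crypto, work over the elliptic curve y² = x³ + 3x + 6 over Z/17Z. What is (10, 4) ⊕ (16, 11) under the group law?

(7, 8)

(10, 4) + (16, 11). λ = (11 - 4)/(16 - 10) ≡ 7/6 mod 17. 6⁻¹ ≡ 3 (mod 17), so λ ≡ 4.
  x = λ² - 10 - 16 = 16 - 26 ≡ 7; y = λ·(10 - 7) - 4 ≡ 8. → (7, 8)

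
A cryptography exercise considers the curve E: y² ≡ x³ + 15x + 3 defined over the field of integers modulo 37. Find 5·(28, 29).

Write P = (28, 29).
Double-and-add on 5 = (101)₂. Start with P = (28, 29) for the leading 1-bit.
double: tangent at (28, 29): λ = (3·28² + 15)/(2·29) ≡ 36/21. 21⁻¹ ≡ 30 (mod 37), so λ ≡ 36·30 ≡ 7.
  x = λ² - 28 - 28 = 49 - 56 ≡ 30; y = λ·(28 - 30) - 29 ≡ 31. → (30, 31)
double: tangent at (30, 31): λ = (3·30² + 15)/(2·31) ≡ 14/25. 25⁻¹ ≡ 3 (mod 37) since 25·3 = 75 ≡ 1, so λ ≡ 14·3 ≡ 5.
  x = λ² - 30 - 30 = 25 - 60 ≡ 2; y = λ·(30 - 2) - 31 ≡ 35. → (2, 35)
add P: (2, 35) + (28, 29). λ = (29 - 35)/(28 - 2) ≡ 31/26 mod 37. 26⁻¹ ≡ 10 (mod 37), so λ ≡ 14.
  x = λ² - 2 - 28 = 196 - 30 ≡ 18; y = λ·(2 - 18) - 35 ≡ 0. → (18, 0)

(18, 0)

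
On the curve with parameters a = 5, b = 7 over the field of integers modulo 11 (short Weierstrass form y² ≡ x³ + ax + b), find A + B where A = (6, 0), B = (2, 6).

(8, 3)

(6, 0) + (2, 6). λ = (6 - 0)/(2 - 6) ≡ 6/7 mod 11. 7⁻¹ ≡ 8 (mod 11), so λ ≡ 4.
  x = λ² - 6 - 2 = 16 - 8 ≡ 8; y = λ·(6 - 8) - 0 ≡ 3. → (8, 3)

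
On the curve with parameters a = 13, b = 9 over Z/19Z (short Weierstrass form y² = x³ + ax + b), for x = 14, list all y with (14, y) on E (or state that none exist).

3, 16

x³ + 13x + 9 = 2935 ≡ 9 (mod 19).
Square roots of 9 mod 19: 3 and 16 (since 3² = 9 ≡ 9).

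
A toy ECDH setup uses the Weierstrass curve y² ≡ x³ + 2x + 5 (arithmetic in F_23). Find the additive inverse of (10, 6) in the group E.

-(10, 6) = (10, -6 mod 23) = (10, 17).

(10, 17)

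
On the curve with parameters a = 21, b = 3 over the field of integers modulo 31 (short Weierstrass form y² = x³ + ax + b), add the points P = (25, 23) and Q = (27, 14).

(7, 20)

(25, 23) + (27, 14). λ = (14 - 23)/(27 - 25) ≡ 22/2 mod 31. 2⁻¹ ≡ 16 (mod 31), so λ ≡ 11.
  x = λ² - 25 - 27 = 121 - 52 ≡ 7; y = λ·(25 - 7) - 23 ≡ 20. → (7, 20)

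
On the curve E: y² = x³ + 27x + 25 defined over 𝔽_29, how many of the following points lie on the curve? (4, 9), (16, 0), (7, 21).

3

(4, 9): 9² ≡ 23, rhs ≡ 23 → on.
(16, 0): 0² ≡ 0, rhs ≡ 0 → on.
(7, 21): 21² ≡ 6, rhs ≡ 6 → on.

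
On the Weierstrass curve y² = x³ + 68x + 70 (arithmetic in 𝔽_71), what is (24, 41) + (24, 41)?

(2, 1)

tangent at (24, 41): λ = (3·24² + 68)/(2·41) ≡ 21/11. 11⁻¹ ≡ 13 (mod 71), so λ ≡ 21·13 ≡ 60.
  x = λ² - 24 - 24 = 3600 - 48 ≡ 2; y = λ·(24 - 2) - 41 ≡ 1. → (2, 1)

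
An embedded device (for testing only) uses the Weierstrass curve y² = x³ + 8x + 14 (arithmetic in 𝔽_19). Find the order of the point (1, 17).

4

2P: tangent at (1, 17): λ = (3·1² + 8)/(2·17) ≡ 11/15. 15⁻¹ ≡ 14 (mod 19) since 15·14 = 210 ≡ 1, so λ ≡ 11·14 ≡ 2.
  x = λ² - 1 - 1 = 4 - 2 ≡ 2; y = λ·(1 - 2) - 17 ≡ 0. → (2, 0)
3P: (2, 0) + (1, 17). λ = (17 - 0)/(1 - 2) ≡ 17/18 mod 19. 18⁻¹ ≡ 18 (mod 19), so λ ≡ 2.
  x = λ² - 2 - 1 = 4 - 3 ≡ 1; y = λ·(2 - 1) - 0 ≡ 2. → (1, 2)
4P: (1, 2) + (1, 17): same x and y₁ ≡ -y₂, so the sum is O.
4P = O, so the order is 4.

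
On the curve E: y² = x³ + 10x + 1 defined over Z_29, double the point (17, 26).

tangent at (17, 26): λ = (3·17² + 10)/(2·26) ≡ 7/23. 23⁻¹ ≡ 24 (mod 29) since 23·24 = 552 ≡ 1, so λ ≡ 7·24 ≡ 23.
  x = λ² - 17 - 17 = 529 - 34 ≡ 2; y = λ·(17 - 2) - 26 ≡ 0. → (2, 0)

(2, 0)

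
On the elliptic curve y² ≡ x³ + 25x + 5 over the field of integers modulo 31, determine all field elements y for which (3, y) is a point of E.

13, 18

x³ + 25x + 5 = 107 ≡ 14 (mod 31).
Square roots of 14 mod 31: 13 and 18 (since 13² = 169 ≡ 14).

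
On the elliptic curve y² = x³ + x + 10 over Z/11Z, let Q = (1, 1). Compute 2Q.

(2, 8)

tangent at (1, 1): λ = (3·1² + 1)/(2·1) ≡ 4/2. 2⁻¹ ≡ 6 (mod 11) since 2·6 = 12 ≡ 1, so λ ≡ 4·6 ≡ 2.
  x = λ² - 1 - 1 = 4 - 2 ≡ 2; y = λ·(1 - 2) - 1 ≡ 8. → (2, 8)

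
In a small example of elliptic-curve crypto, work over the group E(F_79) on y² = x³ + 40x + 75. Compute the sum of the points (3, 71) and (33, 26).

(65, 22)

(3, 71) + (33, 26). λ = (26 - 71)/(33 - 3) ≡ 34/30 mod 79. 30⁻¹ ≡ 29 (mod 79) since 30·29 = 870 ≡ 1, so λ ≡ 38.
  x = λ² - 3 - 33 = 1444 - 36 ≡ 65; y = λ·(3 - 65) - 71 ≡ 22. → (65, 22)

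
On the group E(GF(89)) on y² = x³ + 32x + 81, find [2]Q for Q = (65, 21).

(23, 48)

tangent at (65, 21): λ = (3·65² + 32)/(2·21) ≡ 69/42. 42⁻¹ ≡ 53 (mod 89), so λ ≡ 69·53 ≡ 8.
  x = λ² - 65 - 65 = 64 - 130 ≡ 23; y = λ·(65 - 23) - 21 ≡ 48. → (23, 48)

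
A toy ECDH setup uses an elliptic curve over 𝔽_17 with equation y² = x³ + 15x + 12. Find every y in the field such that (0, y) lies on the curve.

x³ + 15x + 12 = 12 ≡ 12 (mod 17).
12 is a non-residue mod 17; no y exists.

none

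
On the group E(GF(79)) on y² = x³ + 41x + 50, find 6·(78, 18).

Write G = (78, 18).
Double-and-add on 6 = (110)₂. Start with G = (78, 18) for the leading 1-bit.
double: tangent at (78, 18): λ = (3·78² + 41)/(2·18) ≡ 44/36. 36⁻¹ ≡ 11 (mod 79) since 36·11 = 396 ≡ 1, so λ ≡ 44·11 ≡ 10.
  x = λ² - 78 - 78 = 100 - 156 ≡ 23; y = λ·(78 - 23) - 18 ≡ 58. → (23, 58)
add G: (23, 58) + (78, 18). λ = (18 - 58)/(78 - 23) ≡ 39/55 mod 79. 55⁻¹ ≡ 23 (mod 79), so λ ≡ 28.
  x = λ² - 23 - 78 = 784 - 101 ≡ 51; y = λ·(23 - 51) - 58 ≡ 27. → (51, 27)
double: tangent at (51, 27): λ = (3·51² + 41)/(2·27) ≡ 23/54. 54⁻¹ ≡ 60 (mod 79), so λ ≡ 23·60 ≡ 37.
  x = λ² - 51 - 51 = 1369 - 102 ≡ 3; y = λ·(51 - 3) - 27 ≡ 11. → (3, 11)

(3, 11)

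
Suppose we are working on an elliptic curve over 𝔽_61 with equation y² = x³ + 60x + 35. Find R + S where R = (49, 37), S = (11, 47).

(57, 55)

(49, 37) + (11, 47). λ = (47 - 37)/(11 - 49) ≡ 10/23 mod 61. 23⁻¹ ≡ 8 (mod 61), so λ ≡ 19.
  x = λ² - 49 - 11 = 361 - 60 ≡ 57; y = λ·(49 - 57) - 37 ≡ 55. → (57, 55)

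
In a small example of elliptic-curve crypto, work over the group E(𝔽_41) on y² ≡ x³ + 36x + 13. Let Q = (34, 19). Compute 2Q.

tangent at (34, 19): λ = (3·34² + 36)/(2·19) ≡ 19/38. 38⁻¹ ≡ 27 (mod 41) since 38·27 = 1026 ≡ 1, so λ ≡ 19·27 ≡ 21.
  x = λ² - 34 - 34 = 441 - 68 ≡ 4; y = λ·(34 - 4) - 19 ≡ 37. → (4, 37)

(4, 37)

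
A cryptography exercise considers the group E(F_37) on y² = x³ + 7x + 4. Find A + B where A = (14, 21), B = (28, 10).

(6, 15)

(14, 21) + (28, 10). λ = (10 - 21)/(28 - 14) ≡ 26/14 mod 37. 14⁻¹ ≡ 8 (mod 37), so λ ≡ 23.
  x = λ² - 14 - 28 = 529 - 42 ≡ 6; y = λ·(14 - 6) - 21 ≡ 15. → (6, 15)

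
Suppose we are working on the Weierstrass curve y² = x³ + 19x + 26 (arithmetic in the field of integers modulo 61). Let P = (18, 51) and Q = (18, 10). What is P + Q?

The two points share x = 18 and their y-coordinates satisfy 51 + 10 ≡ 0 (mod 61), so they are inverses. Their sum is the point at infinity.

O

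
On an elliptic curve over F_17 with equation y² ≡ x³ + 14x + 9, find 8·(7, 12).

Write P = (7, 12).
Repeated addition: build up to 8P.
2P: tangent at (7, 12): λ = (3·7² + 14)/(2·12) ≡ 8/7. 7⁻¹ ≡ 5 (mod 17), so λ ≡ 8·5 ≡ 6.
  x = λ² - 7 - 7 = 36 - 14 ≡ 5; y = λ·(7 - 5) - 12 ≡ 0. → (5, 0)
3P: (5, 0) + (7, 12). λ = (12 - 0)/(7 - 5) ≡ 12/2 mod 17. 2⁻¹ ≡ 9 (mod 17), so λ ≡ 6.
  x = λ² - 5 - 7 = 36 - 12 ≡ 7; y = λ·(5 - 7) - 0 ≡ 5. → (7, 5)
4P: (7, 5) + (7, 12): same x and y₁ ≡ -y₂, so the sum is the point at infinity.
5P: the point at infinity + (7, 12) = (7, 12) (identity).
6P: tangent at (7, 12): λ = (3·7² + 14)/(2·12) ≡ 8/7. 7⁻¹ ≡ 5 (mod 17) since 7·5 = 35 ≡ 1, so λ ≡ 8·5 ≡ 6.
  x = λ² - 7 - 7 = 36 - 14 ≡ 5; y = λ·(7 - 5) - 12 ≡ 0. → (5, 0)
7P: (5, 0) + (7, 12). λ = (12 - 0)/(7 - 5) ≡ 12/2 mod 17. 2⁻¹ ≡ 9 (mod 17), so λ ≡ 6.
  x = λ² - 5 - 7 = 36 - 12 ≡ 7; y = λ·(5 - 7) - 0 ≡ 5. → (7, 5)
8P: (7, 5) + (7, 12): same x and y₁ ≡ -y₂, so the sum is the point at infinity.

O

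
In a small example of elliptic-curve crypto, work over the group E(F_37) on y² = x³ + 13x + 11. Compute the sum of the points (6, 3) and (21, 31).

(0, 23)

(6, 3) + (21, 31). λ = (31 - 3)/(21 - 6) ≡ 28/15 mod 37. 15⁻¹ ≡ 5 (mod 37) since 15·5 = 75 ≡ 1, so λ ≡ 29.
  x = λ² - 6 - 21 = 841 - 27 ≡ 0; y = λ·(6 - 0) - 3 ≡ 23. → (0, 23)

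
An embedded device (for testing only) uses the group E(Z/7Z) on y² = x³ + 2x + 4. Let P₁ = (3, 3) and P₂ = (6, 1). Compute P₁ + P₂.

(0, 2)

(3, 3) + (6, 1). λ = (1 - 3)/(6 - 3) ≡ 5/3 mod 7. 3⁻¹ ≡ 5 (mod 7), so λ ≡ 4.
  x = λ² - 3 - 6 = 16 - 9 ≡ 0; y = λ·(3 - 0) - 3 ≡ 2. → (0, 2)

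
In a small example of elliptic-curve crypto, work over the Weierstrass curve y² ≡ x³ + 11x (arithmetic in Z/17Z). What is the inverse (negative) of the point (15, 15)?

(15, 2)

-(15, 15) = (15, -15 mod 17) = (15, 2).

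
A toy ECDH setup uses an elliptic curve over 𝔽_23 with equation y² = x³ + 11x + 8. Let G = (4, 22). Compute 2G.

(17, 5)

tangent at (4, 22): λ = (3·4² + 11)/(2·22) ≡ 13/21. 21⁻¹ ≡ 11 (mod 23), so λ ≡ 13·11 ≡ 5.
  x = λ² - 4 - 4 = 25 - 8 ≡ 17; y = λ·(4 - 17) - 22 ≡ 5. → (17, 5)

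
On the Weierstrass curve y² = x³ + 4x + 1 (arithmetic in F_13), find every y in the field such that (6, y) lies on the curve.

x³ + 4x + 1 = 241 ≡ 7 (mod 13).
7 is a non-residue mod 13; no y exists.

none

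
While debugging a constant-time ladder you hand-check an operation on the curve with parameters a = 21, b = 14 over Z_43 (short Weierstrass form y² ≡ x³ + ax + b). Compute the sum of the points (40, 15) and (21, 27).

(36, 30)

(40, 15) + (21, 27). λ = (27 - 15)/(21 - 40) ≡ 12/24 mod 43. 24⁻¹ ≡ 9 (mod 43), so λ ≡ 22.
  x = λ² - 40 - 21 = 484 - 61 ≡ 36; y = λ·(40 - 36) - 15 ≡ 30. → (36, 30)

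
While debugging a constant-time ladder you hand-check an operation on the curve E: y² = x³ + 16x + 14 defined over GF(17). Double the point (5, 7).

tangent at (5, 7): λ = (3·5² + 16)/(2·7) ≡ 6/14. 14⁻¹ ≡ 11 (mod 17), so λ ≡ 6·11 ≡ 15.
  x = λ² - 5 - 5 = 225 - 10 ≡ 11; y = λ·(5 - 11) - 7 ≡ 5. → (11, 5)

(11, 5)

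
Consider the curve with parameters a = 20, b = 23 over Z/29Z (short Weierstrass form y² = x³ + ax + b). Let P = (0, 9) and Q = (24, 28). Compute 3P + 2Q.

First 3P:
Repeated addition: build up to 3P.
2P: tangent at (0, 9): λ = (3·0² + 20)/(2·9) ≡ 20/18. 18⁻¹ ≡ 21 (mod 29), so λ ≡ 20·21 ≡ 14.
  x = λ² - 0 - 0 = 196 - 0 ≡ 22; y = λ·(0 - 22) - 9 ≡ 2. → (22, 2)
3P: (22, 2) + (0, 9). λ = (9 - 2)/(0 - 22) ≡ 7/7 mod 29. 7⁻¹ ≡ 25 (mod 29) since 7·25 = 175 ≡ 1, so λ ≡ 1.
  x = λ² - 22 - 0 = 1 - 22 ≡ 8; y = λ·(22 - 8) - 2 ≡ 12. → (8, 12)
3P = (8, 12).
Next 2Q:
Repeated addition: build up to 2Q.
2Q: tangent at (24, 28): λ = (3·24² + 20)/(2·28) ≡ 8/27. 27⁻¹ ≡ 14 (mod 29), so λ ≡ 8·14 ≡ 25.
  x = λ² - 24 - 24 = 625 - 48 ≡ 26; y = λ·(24 - 26) - 28 ≡ 9. → (26, 9)
2Q = (26, 9).
Finally 3P + 2Q:
(8, 12) + (26, 9). λ = (9 - 12)/(26 - 8) ≡ 26/18 mod 29. 18⁻¹ ≡ 21 (mod 29), so λ ≡ 24.
  x = λ² - 8 - 26 = 576 - 34 ≡ 20; y = λ·(8 - 20) - 12 ≡ 19. → (20, 19)

(20, 19)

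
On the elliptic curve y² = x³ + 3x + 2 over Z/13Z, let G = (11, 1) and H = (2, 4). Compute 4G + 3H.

(11, 1)

First 4G:
Repeated addition: build up to 4G.
2G: tangent at (11, 1): λ = (3·11² + 3)/(2·1) ≡ 2/2. 2⁻¹ ≡ 7 (mod 13) since 2·7 = 14 ≡ 1, so λ ≡ 2·7 ≡ 1.
  x = λ² - 11 - 11 = 1 - 22 ≡ 5; y = λ·(11 - 5) - 1 ≡ 5. → (5, 5)
3G: (5, 5) + (11, 1). λ = (1 - 5)/(11 - 5) ≡ 9/6 mod 13. 6⁻¹ ≡ 11 (mod 13), so λ ≡ 8.
  x = λ² - 5 - 11 = 64 - 16 ≡ 9; y = λ·(5 - 9) - 5 ≡ 2. → (9, 2)
4G: (9, 2) + (11, 1). λ = (1 - 2)/(11 - 9) ≡ 12/2 mod 13. 2⁻¹ ≡ 7 (mod 13), so λ ≡ 6.
  x = λ² - 9 - 11 = 36 - 20 ≡ 3; y = λ·(9 - 3) - 2 ≡ 8. → (3, 8)
4G = (3, 8).
Next 3H:
Repeated addition: build up to 3H.
2H: tangent at (2, 4): λ = (3·2² + 3)/(2·4) ≡ 2/8. 8⁻¹ ≡ 5 (mod 13) since 8·5 = 40 ≡ 1, so λ ≡ 2·5 ≡ 10.
  x = λ² - 2 - 2 = 100 - 4 ≡ 5; y = λ·(2 - 5) - 4 ≡ 5. → (5, 5)
3H: (5, 5) + (2, 4). λ = (4 - 5)/(2 - 5) ≡ 12/10 mod 13. 10⁻¹ ≡ 4 (mod 13) since 10·4 = 40 ≡ 1, so λ ≡ 9.
  x = λ² - 5 - 2 = 81 - 7 ≡ 9; y = λ·(5 - 9) - 5 ≡ 11. → (9, 11)
3H = (9, 11).
Finally 4G + 3H:
(3, 8) + (9, 11). λ = (11 - 8)/(9 - 3) ≡ 3/6 mod 13. 6⁻¹ ≡ 11 (mod 13) since 6·11 = 66 ≡ 1, so λ ≡ 7.
  x = λ² - 3 - 9 = 49 - 12 ≡ 11; y = λ·(3 - 11) - 8 ≡ 1. → (11, 1)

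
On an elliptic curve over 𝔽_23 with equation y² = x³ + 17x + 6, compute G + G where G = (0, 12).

tangent at (0, 12): λ = (3·0² + 17)/(2·12) ≡ 17/1. 1⁻¹ ≡ 1 (mod 23), so λ ≡ 17·1 ≡ 17.
  x = λ² - 0 - 0 = 289 - 0 ≡ 13; y = λ·(0 - 13) - 12 ≡ 20. → (13, 20)

(13, 20)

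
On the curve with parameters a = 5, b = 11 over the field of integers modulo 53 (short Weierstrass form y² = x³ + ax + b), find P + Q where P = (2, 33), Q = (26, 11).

(2, 33) + (26, 11). λ = (11 - 33)/(26 - 2) ≡ 31/24 mod 53. 24⁻¹ ≡ 42 (mod 53) since 24·42 = 1008 ≡ 1, so λ ≡ 30.
  x = λ² - 2 - 26 = 900 - 28 ≡ 24; y = λ·(2 - 24) - 33 ≡ 49. → (24, 49)

(24, 49)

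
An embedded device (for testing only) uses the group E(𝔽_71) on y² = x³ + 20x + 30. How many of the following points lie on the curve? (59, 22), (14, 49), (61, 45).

(59, 22): 22² ≡ 58, rhs ≡ 50 → off.
(14, 49): 49² ≡ 58, rhs ≡ 1 → off.
(61, 45): 45² ≡ 37, rhs ≡ 37 → on.

1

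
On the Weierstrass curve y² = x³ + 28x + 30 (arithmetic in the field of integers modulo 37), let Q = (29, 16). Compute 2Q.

(28, 14)

tangent at (29, 16): λ = (3·29² + 28)/(2·16) ≡ 35/32. 32⁻¹ ≡ 22 (mod 37) since 32·22 = 704 ≡ 1, so λ ≡ 35·22 ≡ 30.
  x = λ² - 29 - 29 = 900 - 58 ≡ 28; y = λ·(29 - 28) - 16 ≡ 14. → (28, 14)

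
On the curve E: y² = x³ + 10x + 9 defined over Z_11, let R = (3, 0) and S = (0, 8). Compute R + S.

(3, 0) + (0, 8). λ = (8 - 0)/(0 - 3) ≡ 8/8 mod 11. 8⁻¹ ≡ 7 (mod 11), so λ ≡ 1.
  x = λ² - 3 - 0 = 1 - 3 ≡ 9; y = λ·(3 - 9) - 0 ≡ 5. → (9, 5)

(9, 5)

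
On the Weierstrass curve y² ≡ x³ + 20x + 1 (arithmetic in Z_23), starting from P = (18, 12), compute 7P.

(8, 11)

Repeated addition: build up to 7P.
2P: tangent at (18, 12): λ = (3·18² + 20)/(2·12) ≡ 3/1. 1⁻¹ ≡ 1 (mod 23), so λ ≡ 3·1 ≡ 3.
  x = λ² - 18 - 18 = 9 - 36 ≡ 19; y = λ·(18 - 19) - 12 ≡ 8. → (19, 8)
3P: (19, 8) + (18, 12). λ = (12 - 8)/(18 - 19) ≡ 4/22 mod 23. 22⁻¹ ≡ 22 (mod 23), so λ ≡ 19.
  x = λ² - 19 - 18 = 361 - 37 ≡ 2; y = λ·(19 - 2) - 8 ≡ 16. → (2, 16)
4P: (2, 16) + (18, 12). λ = (12 - 16)/(18 - 2) ≡ 19/16 mod 23. 16⁻¹ ≡ 13 (mod 23), so λ ≡ 17.
  x = λ² - 2 - 18 = 289 - 20 ≡ 16; y = λ·(2 - 16) - 16 ≡ 22. → (16, 22)
5P: (16, 22) + (18, 12). λ = (12 - 22)/(18 - 16) ≡ 13/2 mod 23. 2⁻¹ ≡ 12 (mod 23) since 2·12 = 24 ≡ 1, so λ ≡ 18.
  x = λ² - 16 - 18 = 324 - 34 ≡ 14; y = λ·(16 - 14) - 22 ≡ 14. → (14, 14)
6P: (14, 14) + (18, 12). λ = (12 - 14)/(18 - 14) ≡ 21/4 mod 23. 4⁻¹ ≡ 6 (mod 23), so λ ≡ 11.
  x = λ² - 14 - 18 = 121 - 32 ≡ 20; y = λ·(14 - 20) - 14 ≡ 12. → (20, 12)
7P: (20, 12) + (18, 12). λ = (12 - 12)/(18 - 20) ≡ 0/21 mod 23. 21⁻¹ ≡ 11 (mod 23) since 21·11 = 231 ≡ 1, so λ ≡ 0.
  x = λ² - 20 - 18 = 0 - 38 ≡ 8; y = λ·(20 - 8) - 12 ≡ 11. → (8, 11)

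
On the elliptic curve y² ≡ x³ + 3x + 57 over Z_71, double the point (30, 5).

(29, 31)

tangent at (30, 5): λ = (3·30² + 3)/(2·5) ≡ 5/10. 10⁻¹ ≡ 64 (mod 71) since 10·64 = 640 ≡ 1, so λ ≡ 5·64 ≡ 36.
  x = λ² - 30 - 30 = 1296 - 60 ≡ 29; y = λ·(30 - 29) - 5 ≡ 31. → (29, 31)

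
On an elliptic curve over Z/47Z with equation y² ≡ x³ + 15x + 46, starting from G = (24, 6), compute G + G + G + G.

(34, 2)

Repeated addition: build up to 4G.
2G: tangent at (24, 6): λ = (3·24² + 15)/(2·6) ≡ 4/12. 12⁻¹ ≡ 4 (mod 47) since 12·4 = 48 ≡ 1, so λ ≡ 4·4 ≡ 16.
  x = λ² - 24 - 24 = 256 - 48 ≡ 20; y = λ·(24 - 20) - 6 ≡ 11. → (20, 11)
3G: (20, 11) + (24, 6). λ = (6 - 11)/(24 - 20) ≡ 42/4 mod 47. 4⁻¹ ≡ 12 (mod 47), so λ ≡ 34.
  x = λ² - 20 - 24 = 1156 - 44 ≡ 31; y = λ·(20 - 31) - 11 ≡ 38. → (31, 38)
4G: (31, 38) + (24, 6). λ = (6 - 38)/(24 - 31) ≡ 15/40 mod 47. 40⁻¹ ≡ 20 (mod 47), so λ ≡ 18.
  x = λ² - 31 - 24 = 324 - 55 ≡ 34; y = λ·(31 - 34) - 38 ≡ 2. → (34, 2)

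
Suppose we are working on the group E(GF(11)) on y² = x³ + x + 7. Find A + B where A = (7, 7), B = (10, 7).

(5, 4)

(7, 7) + (10, 7). λ = (7 - 7)/(10 - 7) ≡ 0/3 mod 11. 3⁻¹ ≡ 4 (mod 11), so λ ≡ 0.
  x = λ² - 7 - 10 = 0 - 17 ≡ 5; y = λ·(7 - 5) - 7 ≡ 4. → (5, 4)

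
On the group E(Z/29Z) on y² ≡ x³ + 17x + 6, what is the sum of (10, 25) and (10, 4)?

O

The two points share x = 10 and their y-coordinates satisfy 25 + 4 ≡ 0 (mod 29), so they are inverses. Their sum is 𝒪.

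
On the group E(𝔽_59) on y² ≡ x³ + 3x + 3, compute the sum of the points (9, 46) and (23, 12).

(9, 46) + (23, 12). λ = (12 - 46)/(23 - 9) ≡ 25/14 mod 59. 14⁻¹ ≡ 38 (mod 59), so λ ≡ 6.
  x = λ² - 9 - 23 = 36 - 32 ≡ 4; y = λ·(9 - 4) - 46 ≡ 43. → (4, 43)

(4, 43)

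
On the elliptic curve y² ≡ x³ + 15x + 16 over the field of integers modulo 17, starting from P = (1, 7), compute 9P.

Double-and-add on 9 = (1001)₂. Start with P = (1, 7) for the leading 1-bit.
double: tangent at (1, 7): λ = (3·1² + 15)/(2·7) ≡ 1/14. 14⁻¹ ≡ 11 (mod 17) since 14·11 = 154 ≡ 1, so λ ≡ 1·11 ≡ 11.
  x = λ² - 1 - 1 = 121 - 2 ≡ 0; y = λ·(1 - 0) - 7 ≡ 4. → (0, 4)
double: tangent at (0, 4): λ = (3·0² + 15)/(2·4) ≡ 15/8. 8⁻¹ ≡ 15 (mod 17) since 8·15 = 120 ≡ 1, so λ ≡ 15·15 ≡ 4.
  x = λ² - 0 - 0 = 16 - 0 ≡ 16; y = λ·(0 - 16) - 4 ≡ 0. → (16, 0)
double: (16, 0) + (16, 0): same x and y₁ ≡ -y₂, so the sum is O.
add P: O + (1, 7) = (1, 7) (identity).

(1, 7)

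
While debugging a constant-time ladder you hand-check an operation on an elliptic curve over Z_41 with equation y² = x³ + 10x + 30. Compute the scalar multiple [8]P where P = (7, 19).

(10, 8)

Double-and-add on 8 = (1000)₂. Start with P = (7, 19) for the leading 1-bit.
double: tangent at (7, 19): λ = (3·7² + 10)/(2·19) ≡ 34/38. 38⁻¹ ≡ 27 (mod 41) since 38·27 = 1026 ≡ 1, so λ ≡ 34·27 ≡ 16.
  x = λ² - 7 - 7 = 256 - 14 ≡ 37; y = λ·(7 - 37) - 19 ≡ 34. → (37, 34)
double: tangent at (37, 34): λ = (3·37² + 10)/(2·34) ≡ 17/27. 27⁻¹ ≡ 38 (mod 41), so λ ≡ 17·38 ≡ 31.
  x = λ² - 37 - 37 = 961 - 74 ≡ 26; y = λ·(37 - 26) - 34 ≡ 20. → (26, 20)
double: tangent at (26, 20): λ = (3·26² + 10)/(2·20) ≡ 29/40. 40⁻¹ ≡ 40 (mod 41), so λ ≡ 29·40 ≡ 12.
  x = λ² - 26 - 26 = 144 - 52 ≡ 10; y = λ·(26 - 10) - 20 ≡ 8. → (10, 8)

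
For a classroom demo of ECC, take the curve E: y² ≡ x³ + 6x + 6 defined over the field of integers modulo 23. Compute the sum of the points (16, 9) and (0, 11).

(16, 9) + (0, 11). λ = (11 - 9)/(0 - 16) ≡ 2/7 mod 23. 7⁻¹ ≡ 10 (mod 23) since 7·10 = 70 ≡ 1, so λ ≡ 20.
  x = λ² - 16 - 0 = 400 - 16 ≡ 16; y = λ·(16 - 16) - 9 ≡ 14. → (16, 14)

(16, 14)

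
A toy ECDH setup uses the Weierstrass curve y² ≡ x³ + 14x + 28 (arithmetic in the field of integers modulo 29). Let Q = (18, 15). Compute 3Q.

(9, 19)

Repeated addition: build up to 3Q.
2Q: tangent at (18, 15): λ = (3·18² + 14)/(2·15) ≡ 0/1. 1⁻¹ ≡ 1 (mod 29) since 1·1 = 1 ≡ 1, so λ ≡ 0·1 ≡ 0.
  x = λ² - 18 - 18 = 0 - 36 ≡ 22; y = λ·(18 - 22) - 15 ≡ 14. → (22, 14)
3Q: (22, 14) + (18, 15). λ = (15 - 14)/(18 - 22) ≡ 1/25 mod 29. 25⁻¹ ≡ 7 (mod 29), so λ ≡ 7.
  x = λ² - 22 - 18 = 49 - 40 ≡ 9; y = λ·(22 - 9) - 14 ≡ 19. → (9, 19)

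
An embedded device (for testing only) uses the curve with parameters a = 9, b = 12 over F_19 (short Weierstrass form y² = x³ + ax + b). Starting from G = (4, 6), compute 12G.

Repeated addition: build up to 12G.
2G: tangent at (4, 6): λ = (3·4² + 9)/(2·6) ≡ 0/12. 12⁻¹ ≡ 8 (mod 19), so λ ≡ 0·8 ≡ 0.
  x = λ² - 4 - 4 = 0 - 8 ≡ 11; y = λ·(4 - 11) - 6 ≡ 13. → (11, 13)
3G: (11, 13) + (4, 6). λ = (6 - 13)/(4 - 11) ≡ 12/12 mod 19. 12⁻¹ ≡ 8 (mod 19), so λ ≡ 1.
  x = λ² - 11 - 4 = 1 - 15 ≡ 5; y = λ·(11 - 5) - 13 ≡ 12. → (5, 12)
4G: (5, 12) + (4, 6). λ = (6 - 12)/(4 - 5) ≡ 13/18 mod 19. 18⁻¹ ≡ 18 (mod 19), so λ ≡ 6.
  x = λ² - 5 - 4 = 36 - 9 ≡ 8; y = λ·(5 - 8) - 12 ≡ 8. → (8, 8)
5G: (8, 8) + (4, 6). λ = (6 - 8)/(4 - 8) ≡ 17/15 mod 19. 15⁻¹ ≡ 14 (mod 19), so λ ≡ 10.
  x = λ² - 8 - 4 = 100 - 12 ≡ 12; y = λ·(8 - 12) - 8 ≡ 9. → (12, 9)
6G: (12, 9) + (4, 6). λ = (6 - 9)/(4 - 12) ≡ 16/11 mod 19. 11⁻¹ ≡ 7 (mod 19) since 11·7 = 77 ≡ 1, so λ ≡ 17.
  x = λ² - 12 - 4 = 289 - 16 ≡ 7; y = λ·(12 - 7) - 9 ≡ 0. → (7, 0)
7G: (7, 0) + (4, 6). λ = (6 - 0)/(4 - 7) ≡ 6/16 mod 19. 16⁻¹ ≡ 6 (mod 19), so λ ≡ 17.
  x = λ² - 7 - 4 = 289 - 11 ≡ 12; y = λ·(7 - 12) - 0 ≡ 10. → (12, 10)
8G: (12, 10) + (4, 6). λ = (6 - 10)/(4 - 12) ≡ 15/11 mod 19. 11⁻¹ ≡ 7 (mod 19) since 11·7 = 77 ≡ 1, so λ ≡ 10.
  x = λ² - 12 - 4 = 100 - 16 ≡ 8; y = λ·(12 - 8) - 10 ≡ 11. → (8, 11)
9G: (8, 11) + (4, 6). λ = (6 - 11)/(4 - 8) ≡ 14/15 mod 19. 15⁻¹ ≡ 14 (mod 19) since 15·14 = 210 ≡ 1, so λ ≡ 6.
  x = λ² - 8 - 4 = 36 - 12 ≡ 5; y = λ·(8 - 5) - 11 ≡ 7. → (5, 7)
10G: (5, 7) + (4, 6). λ = (6 - 7)/(4 - 5) ≡ 18/18 mod 19. 18⁻¹ ≡ 18 (mod 19) since 18·18 = 324 ≡ 1, so λ ≡ 1.
  x = λ² - 5 - 4 = 1 - 9 ≡ 11; y = λ·(5 - 11) - 7 ≡ 6. → (11, 6)
11G: (11, 6) + (4, 6). λ = (6 - 6)/(4 - 11) ≡ 0/12 mod 19. 12⁻¹ ≡ 8 (mod 19), so λ ≡ 0.
  x = λ² - 11 - 4 = 0 - 15 ≡ 4; y = λ·(11 - 4) - 6 ≡ 13. → (4, 13)
12G: (4, 13) + (4, 6): same x and y₁ ≡ -y₂, so the sum is O.

O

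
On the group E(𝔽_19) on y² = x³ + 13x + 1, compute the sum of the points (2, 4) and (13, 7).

(2, 4) + (13, 7). λ = (7 - 4)/(13 - 2) ≡ 3/11 mod 19. 11⁻¹ ≡ 7 (mod 19) since 11·7 = 77 ≡ 1, so λ ≡ 2.
  x = λ² - 2 - 13 = 4 - 15 ≡ 8; y = λ·(2 - 8) - 4 ≡ 3. → (8, 3)

(8, 3)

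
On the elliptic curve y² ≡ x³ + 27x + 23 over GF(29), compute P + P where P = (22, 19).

(14, 10)

tangent at (22, 19): λ = (3·22² + 27)/(2·19) ≡ 0/9. 9⁻¹ ≡ 13 (mod 29), so λ ≡ 0·13 ≡ 0.
  x = λ² - 22 - 22 = 0 - 44 ≡ 14; y = λ·(22 - 14) - 19 ≡ 10. → (14, 10)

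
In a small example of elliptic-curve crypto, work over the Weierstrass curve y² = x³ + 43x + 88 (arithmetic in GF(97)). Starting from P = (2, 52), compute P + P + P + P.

Double-and-add on 4 = (100)₂. Start with P = (2, 52) for the leading 1-bit.
double: tangent at (2, 52): λ = (3·2² + 43)/(2·52) ≡ 55/7. 7⁻¹ ≡ 14 (mod 97), so λ ≡ 55·14 ≡ 91.
  x = λ² - 2 - 2 = 8281 - 4 ≡ 32; y = λ·(2 - 32) - 52 ≡ 31. → (32, 31)
double: tangent at (32, 31): λ = (3·32² + 43)/(2·31) ≡ 11/62. 62⁻¹ ≡ 36 (mod 97) since 62·36 = 2232 ≡ 1, so λ ≡ 11·36 ≡ 8.
  x = λ² - 32 - 32 = 64 - 64 ≡ 0; y = λ·(32 - 0) - 31 ≡ 31. → (0, 31)

(0, 31)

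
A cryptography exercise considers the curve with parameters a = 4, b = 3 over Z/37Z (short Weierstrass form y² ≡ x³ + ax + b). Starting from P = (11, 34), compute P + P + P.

(24, 14)

Repeated addition: build up to 3P.
2P: tangent at (11, 34): λ = (3·11² + 4)/(2·34) ≡ 34/31. 31⁻¹ ≡ 6 (mod 37), so λ ≡ 34·6 ≡ 19.
  x = λ² - 11 - 11 = 361 - 22 ≡ 6; y = λ·(11 - 6) - 34 ≡ 24. → (6, 24)
3P: (6, 24) + (11, 34). λ = (34 - 24)/(11 - 6) ≡ 10/5 mod 37. 5⁻¹ ≡ 15 (mod 37) since 5·15 = 75 ≡ 1, so λ ≡ 2.
  x = λ² - 6 - 11 = 4 - 17 ≡ 24; y = λ·(6 - 24) - 24 ≡ 14. → (24, 14)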